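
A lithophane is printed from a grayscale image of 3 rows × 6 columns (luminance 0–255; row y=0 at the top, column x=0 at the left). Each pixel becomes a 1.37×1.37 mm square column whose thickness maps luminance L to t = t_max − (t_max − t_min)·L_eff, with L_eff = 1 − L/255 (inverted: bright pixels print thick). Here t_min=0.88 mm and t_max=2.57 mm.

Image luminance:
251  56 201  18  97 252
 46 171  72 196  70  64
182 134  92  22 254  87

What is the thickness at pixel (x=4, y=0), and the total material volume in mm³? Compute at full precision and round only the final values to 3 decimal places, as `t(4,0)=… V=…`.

span = t_max - t_min = 2.57 - 0.88 = 1.690
L(4,0) = 97, L_eff = 1 - 97/255 = 0.619608 (inverted)
t(4,0) = 2.57 - 1.690·0.619608 = 1.523
Σt over all 3·6 pixels = 52447/1700 ≈ 30.8511765
V = pitch²·Σt = 1.37²·52447/1700 = 57.905

t(4,0)=1.523 V=57.905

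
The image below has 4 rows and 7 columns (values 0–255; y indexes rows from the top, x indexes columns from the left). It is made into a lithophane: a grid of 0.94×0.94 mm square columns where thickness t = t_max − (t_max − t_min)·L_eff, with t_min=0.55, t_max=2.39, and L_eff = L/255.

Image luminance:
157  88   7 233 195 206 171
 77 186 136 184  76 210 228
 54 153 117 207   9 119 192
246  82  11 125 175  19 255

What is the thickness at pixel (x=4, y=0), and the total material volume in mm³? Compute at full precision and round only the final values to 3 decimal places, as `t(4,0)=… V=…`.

t(4,0)=0.983 V=34.150

span = t_max - t_min = 2.39 - 0.55 = 1.840
L(4,0) = 195, L_eff = 195/255 = 0.764706
t(4,0) = 2.39 - 1.840·0.764706 = 0.983
Σt over all 4·7 pixels = 82129/2125 ≈ 38.6489412
V = pitch²·Σt = 0.94²·82129/2125 = 34.150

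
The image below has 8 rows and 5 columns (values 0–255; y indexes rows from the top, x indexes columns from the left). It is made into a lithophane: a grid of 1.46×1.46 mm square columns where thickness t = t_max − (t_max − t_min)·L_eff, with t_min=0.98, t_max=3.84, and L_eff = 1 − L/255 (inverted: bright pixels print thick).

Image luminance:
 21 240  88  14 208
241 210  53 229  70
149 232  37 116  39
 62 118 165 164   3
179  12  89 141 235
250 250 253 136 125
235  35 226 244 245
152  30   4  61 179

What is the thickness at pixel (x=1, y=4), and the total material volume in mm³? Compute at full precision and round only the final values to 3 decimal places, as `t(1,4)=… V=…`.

span = t_max - t_min = 3.84 - 0.98 = 2.860
L(1,4) = 12, L_eff = 1 - 12/255 = 0.952941 (inverted)
t(1,4) = 3.84 - 2.860·0.952941 = 1.115
Σt over all 8·5 pixels = 129202/1275 ≈ 101.3349020
V = pitch²·Σt = 1.46²·129202/1275 = 216.005

t(1,4)=1.115 V=216.005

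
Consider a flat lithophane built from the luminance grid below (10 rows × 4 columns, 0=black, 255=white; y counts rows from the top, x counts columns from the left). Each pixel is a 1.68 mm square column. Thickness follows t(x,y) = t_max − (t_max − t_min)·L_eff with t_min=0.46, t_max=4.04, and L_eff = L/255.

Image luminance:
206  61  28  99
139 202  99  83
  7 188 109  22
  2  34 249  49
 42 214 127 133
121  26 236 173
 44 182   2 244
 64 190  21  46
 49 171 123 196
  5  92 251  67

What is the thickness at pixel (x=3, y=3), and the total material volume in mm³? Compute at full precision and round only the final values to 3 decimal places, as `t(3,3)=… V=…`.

span = t_max - t_min = 4.04 - 0.46 = 3.580
L(3,3) = 49, L_eff = 49/255 = 0.192157
t(3,3) = 4.04 - 3.580·0.192157 = 3.352
Σt over all 10·4 pixels = 636758/6375 ≈ 99.8836078
V = pitch²·Σt = 1.68²·636758/6375 = 281.911

t(3,3)=3.352 V=281.911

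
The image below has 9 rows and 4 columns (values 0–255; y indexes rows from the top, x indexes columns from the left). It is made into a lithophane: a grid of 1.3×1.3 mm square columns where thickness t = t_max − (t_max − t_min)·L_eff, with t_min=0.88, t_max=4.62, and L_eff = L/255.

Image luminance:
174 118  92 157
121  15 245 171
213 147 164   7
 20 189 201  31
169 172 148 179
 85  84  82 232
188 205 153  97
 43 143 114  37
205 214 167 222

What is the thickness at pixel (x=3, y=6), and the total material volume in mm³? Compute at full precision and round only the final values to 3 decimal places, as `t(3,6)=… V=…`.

span = t_max - t_min = 4.62 - 0.88 = 3.740
L(3,6) = 97, L_eff = 97/255 = 0.380392
t(3,6) = 4.62 - 3.740·0.380392 = 3.197
Σt over all 9·4 pixels = 92.928
V = pitch²·Σt = 1.3²·92.928 = 157.048

t(3,6)=3.197 V=157.048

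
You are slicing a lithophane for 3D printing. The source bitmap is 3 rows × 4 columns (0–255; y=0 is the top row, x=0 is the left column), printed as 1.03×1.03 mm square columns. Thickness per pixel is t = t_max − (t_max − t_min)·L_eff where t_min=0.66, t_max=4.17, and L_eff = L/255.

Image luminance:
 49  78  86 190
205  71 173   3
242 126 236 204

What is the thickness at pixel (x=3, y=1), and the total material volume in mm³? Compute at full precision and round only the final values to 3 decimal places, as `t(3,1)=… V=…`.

t(3,1)=4.129 V=28.803

span = t_max - t_min = 4.17 - 0.66 = 3.510
L(3,1) = 3, L_eff = 3/255 = 0.011765
t(3,1) = 4.17 - 3.510·0.011765 = 4.129
Σt over all 3·4 pixels = 230769/8500 ≈ 27.1492941
V = pitch²·Σt = 1.03²·230769/8500 = 28.803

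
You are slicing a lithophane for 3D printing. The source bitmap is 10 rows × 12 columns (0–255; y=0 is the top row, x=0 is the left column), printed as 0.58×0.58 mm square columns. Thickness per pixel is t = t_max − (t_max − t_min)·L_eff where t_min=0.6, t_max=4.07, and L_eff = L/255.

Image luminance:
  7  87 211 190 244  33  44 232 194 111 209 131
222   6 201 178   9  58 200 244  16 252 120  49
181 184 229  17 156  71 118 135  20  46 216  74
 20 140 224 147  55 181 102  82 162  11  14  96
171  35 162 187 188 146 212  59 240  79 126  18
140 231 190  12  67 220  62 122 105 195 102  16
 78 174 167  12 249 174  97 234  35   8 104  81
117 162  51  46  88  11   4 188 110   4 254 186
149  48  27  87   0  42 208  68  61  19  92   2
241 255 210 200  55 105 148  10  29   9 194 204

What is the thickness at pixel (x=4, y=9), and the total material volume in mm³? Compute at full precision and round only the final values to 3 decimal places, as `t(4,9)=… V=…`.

t(4,9)=3.322 V=99.702

span = t_max - t_min = 4.07 - 0.6 = 3.470
L(4,9) = 55, L_eff = 55/255 = 0.215686
t(4,9) = 4.07 - 3.470·0.215686 = 3.322
Σt over all 10·12 pixels = 7557683/25500 ≈ 296.3797255
V = pitch²·Σt = 0.58²·7557683/25500 = 99.702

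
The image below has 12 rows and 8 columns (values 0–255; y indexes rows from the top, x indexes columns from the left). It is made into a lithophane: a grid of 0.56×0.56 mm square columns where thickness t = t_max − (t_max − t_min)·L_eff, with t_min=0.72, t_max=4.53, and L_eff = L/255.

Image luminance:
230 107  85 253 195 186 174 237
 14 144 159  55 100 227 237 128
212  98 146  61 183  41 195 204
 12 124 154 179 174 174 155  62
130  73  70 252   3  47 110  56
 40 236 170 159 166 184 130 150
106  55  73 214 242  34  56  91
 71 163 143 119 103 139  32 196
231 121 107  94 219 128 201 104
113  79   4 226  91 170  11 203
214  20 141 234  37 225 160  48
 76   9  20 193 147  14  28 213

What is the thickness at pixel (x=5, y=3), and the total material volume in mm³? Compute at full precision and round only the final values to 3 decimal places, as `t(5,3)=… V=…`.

t(5,3)=1.930 V=78.282

span = t_max - t_min = 4.53 - 0.72 = 3.810
L(5,3) = 174, L_eff = 174/255 = 0.682353
t(5,3) = 4.53 - 3.810·0.682353 = 1.930
Σt over all 12·8 pixels = 2121807/8500 ≈ 249.6243529
V = pitch²·Σt = 0.56²·2121807/8500 = 78.282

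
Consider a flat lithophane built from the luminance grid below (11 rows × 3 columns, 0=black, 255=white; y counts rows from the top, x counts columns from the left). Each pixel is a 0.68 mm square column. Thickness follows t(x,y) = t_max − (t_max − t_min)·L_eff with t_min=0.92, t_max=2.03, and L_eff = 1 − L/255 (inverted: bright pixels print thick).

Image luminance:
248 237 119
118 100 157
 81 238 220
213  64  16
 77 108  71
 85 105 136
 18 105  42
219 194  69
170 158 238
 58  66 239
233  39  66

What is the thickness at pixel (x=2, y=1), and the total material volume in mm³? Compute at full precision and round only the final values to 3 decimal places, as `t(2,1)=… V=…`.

t(2,1)=1.603 V=22.708

span = t_max - t_min = 2.03 - 0.92 = 1.110
L(2,1) = 157, L_eff = 1 - 157/255 = 0.384314 (inverted)
t(2,1) = 2.03 - 1.110·0.384314 = 1.603
Σt over all 11·3 pixels = 417419/8500 ≈ 49.1081176
V = pitch²·Σt = 0.68²·417419/8500 = 22.708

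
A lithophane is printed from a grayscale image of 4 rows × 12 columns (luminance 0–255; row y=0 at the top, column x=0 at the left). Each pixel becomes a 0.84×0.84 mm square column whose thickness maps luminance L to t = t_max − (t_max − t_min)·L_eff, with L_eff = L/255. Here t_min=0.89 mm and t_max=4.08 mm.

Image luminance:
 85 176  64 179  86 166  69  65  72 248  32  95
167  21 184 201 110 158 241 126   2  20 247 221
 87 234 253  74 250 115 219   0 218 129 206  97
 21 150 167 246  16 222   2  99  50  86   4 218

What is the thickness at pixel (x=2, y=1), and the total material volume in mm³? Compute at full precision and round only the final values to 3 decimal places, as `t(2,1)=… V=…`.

t(2,1)=1.778 V=83.475

span = t_max - t_min = 4.08 - 0.89 = 3.190
L(2,1) = 184, L_eff = 184/255 = 0.721569
t(2,1) = 4.08 - 3.190·0.721569 = 1.778
Σt over all 4·12 pixels = 502793/4250 ≈ 118.3042353
V = pitch²·Σt = 0.84²·502793/4250 = 83.475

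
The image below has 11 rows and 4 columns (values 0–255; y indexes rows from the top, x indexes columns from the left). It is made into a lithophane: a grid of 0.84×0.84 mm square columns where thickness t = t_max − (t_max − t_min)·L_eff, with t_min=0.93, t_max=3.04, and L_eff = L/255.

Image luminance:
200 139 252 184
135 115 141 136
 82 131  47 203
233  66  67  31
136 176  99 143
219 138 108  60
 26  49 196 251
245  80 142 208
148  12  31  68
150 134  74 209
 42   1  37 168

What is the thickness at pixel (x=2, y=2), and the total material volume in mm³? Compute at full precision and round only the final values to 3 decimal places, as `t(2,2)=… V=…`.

span = t_max - t_min = 3.04 - 0.93 = 2.110
L(2,2) = 47, L_eff = 47/255 = 0.184314
t(2,2) = 3.04 - 2.110·0.184314 = 2.651
Σt over all 11·4 pixels = 561962/6375 ≈ 88.1509020
V = pitch²·Σt = 0.84²·561962/6375 = 62.199

t(2,2)=2.651 V=62.199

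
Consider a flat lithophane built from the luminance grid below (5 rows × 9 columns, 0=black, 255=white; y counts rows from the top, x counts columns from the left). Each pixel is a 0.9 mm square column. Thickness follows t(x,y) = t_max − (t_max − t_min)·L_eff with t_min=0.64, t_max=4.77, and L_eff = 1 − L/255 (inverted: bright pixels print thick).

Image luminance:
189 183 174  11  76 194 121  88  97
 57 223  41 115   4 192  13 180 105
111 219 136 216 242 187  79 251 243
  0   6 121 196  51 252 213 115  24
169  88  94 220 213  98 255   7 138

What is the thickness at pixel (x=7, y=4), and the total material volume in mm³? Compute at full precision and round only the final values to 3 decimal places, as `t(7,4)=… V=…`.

t(7,4)=0.753 V=102.133

span = t_max - t_min = 4.77 - 0.64 = 4.130
L(7,4) = 7, L_eff = 1 - 7/255 = 0.972549 (inverted)
t(7,4) = 4.77 - 4.130·0.972549 = 0.753
Σt over all 5·9 pixels = 3215291/25500 ≈ 126.0898431
V = pitch²·Σt = 0.9²·3215291/25500 = 102.133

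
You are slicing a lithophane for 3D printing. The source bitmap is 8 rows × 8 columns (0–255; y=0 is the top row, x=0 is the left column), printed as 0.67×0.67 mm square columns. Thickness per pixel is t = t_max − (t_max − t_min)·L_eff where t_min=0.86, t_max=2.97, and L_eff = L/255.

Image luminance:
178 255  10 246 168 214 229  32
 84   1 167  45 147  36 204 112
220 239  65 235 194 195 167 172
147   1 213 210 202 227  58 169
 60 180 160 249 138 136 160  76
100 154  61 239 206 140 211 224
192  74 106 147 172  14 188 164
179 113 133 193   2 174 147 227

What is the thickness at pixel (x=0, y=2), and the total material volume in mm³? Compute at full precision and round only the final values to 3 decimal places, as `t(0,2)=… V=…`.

span = t_max - t_min = 2.97 - 0.86 = 2.110
L(0,2) = 220, L_eff = 220/255 = 0.862745
t(0,2) = 2.97 - 2.110·0.862745 = 1.150
Σt over all 8·8 pixels = 943223/8500 ≈ 110.9674118
V = pitch²·Σt = 0.67²·943223/8500 = 49.813

t(0,2)=1.150 V=49.813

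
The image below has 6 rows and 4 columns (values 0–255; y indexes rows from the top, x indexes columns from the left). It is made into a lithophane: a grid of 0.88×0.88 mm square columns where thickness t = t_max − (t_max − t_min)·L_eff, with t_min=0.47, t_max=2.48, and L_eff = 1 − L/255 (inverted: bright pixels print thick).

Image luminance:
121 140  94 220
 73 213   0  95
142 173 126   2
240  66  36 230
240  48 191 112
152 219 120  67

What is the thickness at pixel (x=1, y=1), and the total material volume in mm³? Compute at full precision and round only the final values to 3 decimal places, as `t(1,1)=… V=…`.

span = t_max - t_min = 2.48 - 0.47 = 2.010
L(1,1) = 213, L_eff = 1 - 213/255 = 0.164706 (inverted)
t(1,1) = 2.48 - 2.010·0.164706 = 2.149
Σt over all 6·4 pixels = 15246/425 ≈ 35.8729412
V = pitch²·Σt = 0.88²·15246/425 = 27.780

t(1,1)=2.149 V=27.780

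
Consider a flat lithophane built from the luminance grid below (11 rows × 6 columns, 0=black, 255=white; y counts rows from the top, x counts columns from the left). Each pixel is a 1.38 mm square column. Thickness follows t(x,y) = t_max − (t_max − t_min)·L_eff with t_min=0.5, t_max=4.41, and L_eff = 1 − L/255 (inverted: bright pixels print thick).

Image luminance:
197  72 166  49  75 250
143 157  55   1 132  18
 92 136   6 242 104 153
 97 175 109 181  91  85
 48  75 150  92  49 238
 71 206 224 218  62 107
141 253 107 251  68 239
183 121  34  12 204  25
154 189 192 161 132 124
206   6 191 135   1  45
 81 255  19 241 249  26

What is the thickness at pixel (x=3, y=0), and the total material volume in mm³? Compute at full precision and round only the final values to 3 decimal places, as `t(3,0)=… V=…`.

t(3,0)=1.251 V=307.285

span = t_max - t_min = 4.41 - 0.5 = 3.910
L(3,0) = 49, L_eff = 1 - 49/255 = 0.807843 (inverted)
t(3,0) = 4.41 - 3.910·0.807843 = 1.251
Σt over all 11·6 pixels = 242033/1500 ≈ 161.3553333
V = pitch²·Σt = 1.38²·242033/1500 = 307.285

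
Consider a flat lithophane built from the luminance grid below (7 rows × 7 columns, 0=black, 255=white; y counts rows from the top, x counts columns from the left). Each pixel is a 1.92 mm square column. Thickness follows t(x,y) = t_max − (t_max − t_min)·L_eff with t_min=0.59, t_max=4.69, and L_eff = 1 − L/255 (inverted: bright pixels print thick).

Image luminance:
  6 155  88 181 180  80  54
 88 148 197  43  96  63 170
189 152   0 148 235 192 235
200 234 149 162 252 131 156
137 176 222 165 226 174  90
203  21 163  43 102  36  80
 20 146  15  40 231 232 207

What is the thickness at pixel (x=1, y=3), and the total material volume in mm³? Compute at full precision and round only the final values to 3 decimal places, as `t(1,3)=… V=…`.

t(1,3)=4.352 V=504.464

span = t_max - t_min = 4.69 - 0.59 = 4.100
L(1,3) = 234, L_eff = 1 - 234/255 = 0.082353 (inverted)
t(1,3) = 4.69 - 4.100·0.082353 = 4.352
Σt over all 7·7 pixels = 697907/5100 ≈ 136.8445098
V = pitch²·Σt = 1.92²·697907/5100 = 504.464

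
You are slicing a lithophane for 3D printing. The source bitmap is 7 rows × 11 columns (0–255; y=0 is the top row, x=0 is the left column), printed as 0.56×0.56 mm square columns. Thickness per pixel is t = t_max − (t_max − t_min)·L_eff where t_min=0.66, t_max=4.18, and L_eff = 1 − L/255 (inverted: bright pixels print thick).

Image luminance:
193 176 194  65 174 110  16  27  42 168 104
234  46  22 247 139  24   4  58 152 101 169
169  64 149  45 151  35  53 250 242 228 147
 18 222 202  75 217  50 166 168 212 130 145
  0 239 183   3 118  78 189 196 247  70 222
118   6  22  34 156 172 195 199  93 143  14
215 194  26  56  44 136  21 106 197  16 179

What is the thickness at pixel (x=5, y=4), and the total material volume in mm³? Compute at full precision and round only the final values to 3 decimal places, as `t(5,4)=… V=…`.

span = t_max - t_min = 4.18 - 0.66 = 3.520
L(5,4) = 78, L_eff = 1 - 78/255 = 0.694118 (inverted)
t(5,4) = 4.18 - 3.520·0.694118 = 1.737
Σt over all 7·11 pixels = 463639/2550 ≈ 181.8192157
V = pitch²·Σt = 0.56²·463639/2550 = 57.019

t(5,4)=1.737 V=57.019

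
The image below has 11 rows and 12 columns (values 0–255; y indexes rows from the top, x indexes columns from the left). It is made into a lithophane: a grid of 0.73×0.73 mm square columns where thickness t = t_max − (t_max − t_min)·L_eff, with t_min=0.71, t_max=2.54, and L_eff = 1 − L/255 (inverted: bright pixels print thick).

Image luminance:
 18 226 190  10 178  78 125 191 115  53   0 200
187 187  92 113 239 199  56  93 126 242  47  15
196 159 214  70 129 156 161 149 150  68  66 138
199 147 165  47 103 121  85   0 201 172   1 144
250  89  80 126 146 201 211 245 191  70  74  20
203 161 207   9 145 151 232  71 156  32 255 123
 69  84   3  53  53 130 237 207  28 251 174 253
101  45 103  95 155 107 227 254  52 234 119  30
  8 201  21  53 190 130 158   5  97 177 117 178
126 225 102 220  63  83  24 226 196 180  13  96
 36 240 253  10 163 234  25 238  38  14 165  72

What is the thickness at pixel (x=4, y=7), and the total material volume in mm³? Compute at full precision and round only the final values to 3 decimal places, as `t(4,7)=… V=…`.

span = t_max - t_min = 2.54 - 0.71 = 1.830
L(4,7) = 155, L_eff = 1 - 155/255 = 0.392157 (inverted)
t(4,7) = 2.54 - 1.830·0.392157 = 1.822
Σt over all 11·12 pixels = 182813/850 ≈ 215.0741176
V = pitch²·Σt = 0.73²·182813/850 = 114.613

t(4,7)=1.822 V=114.613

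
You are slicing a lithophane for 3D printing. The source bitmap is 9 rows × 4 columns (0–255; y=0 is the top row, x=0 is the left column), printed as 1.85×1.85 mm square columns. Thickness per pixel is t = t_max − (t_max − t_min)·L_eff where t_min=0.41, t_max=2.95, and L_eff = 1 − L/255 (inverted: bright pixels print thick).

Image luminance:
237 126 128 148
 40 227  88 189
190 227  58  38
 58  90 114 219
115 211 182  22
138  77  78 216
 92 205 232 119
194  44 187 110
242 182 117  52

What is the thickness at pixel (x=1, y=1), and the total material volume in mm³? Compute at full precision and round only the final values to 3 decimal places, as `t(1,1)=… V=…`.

span = t_max - t_min = 2.95 - 0.41 = 2.540
L(1,1) = 227, L_eff = 1 - 227/255 = 0.109804 (inverted)
t(1,1) = 2.95 - 2.540·0.109804 = 2.671
Σt over all 9·4 pixels = 137029/2125 ≈ 64.4842353
V = pitch²·Σt = 1.85²·137029/2125 = 220.697

t(1,1)=2.671 V=220.697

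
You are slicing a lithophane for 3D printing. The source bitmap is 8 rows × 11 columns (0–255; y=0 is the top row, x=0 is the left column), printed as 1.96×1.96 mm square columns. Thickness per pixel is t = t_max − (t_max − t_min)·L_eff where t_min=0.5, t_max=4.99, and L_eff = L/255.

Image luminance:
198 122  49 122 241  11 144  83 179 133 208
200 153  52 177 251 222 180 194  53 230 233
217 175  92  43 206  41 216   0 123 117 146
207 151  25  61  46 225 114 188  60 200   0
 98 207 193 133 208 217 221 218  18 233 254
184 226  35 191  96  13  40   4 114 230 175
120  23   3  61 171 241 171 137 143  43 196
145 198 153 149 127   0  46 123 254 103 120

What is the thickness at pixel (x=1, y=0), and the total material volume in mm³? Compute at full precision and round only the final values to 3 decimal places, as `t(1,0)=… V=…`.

span = t_max - t_min = 4.99 - 0.5 = 4.490
L(1,0) = 122, L_eff = 122/255 = 0.478431
t(1,0) = 4.99 - 4.490·0.478431 = 2.842
Σt over all 8·11 pixels = 1918111/8500 ≈ 225.6601176
V = pitch²·Σt = 1.96²·1918111/8500 = 866.896

t(1,0)=2.842 V=866.896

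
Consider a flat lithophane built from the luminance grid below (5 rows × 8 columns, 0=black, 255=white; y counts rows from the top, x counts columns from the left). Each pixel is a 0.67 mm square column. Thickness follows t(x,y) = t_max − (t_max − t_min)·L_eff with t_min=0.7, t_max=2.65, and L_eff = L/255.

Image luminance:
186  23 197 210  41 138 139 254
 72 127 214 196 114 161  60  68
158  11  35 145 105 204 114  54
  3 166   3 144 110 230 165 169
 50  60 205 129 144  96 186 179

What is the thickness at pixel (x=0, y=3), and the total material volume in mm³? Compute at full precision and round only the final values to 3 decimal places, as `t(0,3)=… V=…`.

span = t_max - t_min = 2.65 - 0.7 = 1.950
L(0,3) = 3, L_eff = 3/255 = 0.011765
t(0,3) = 2.65 - 1.950·0.011765 = 2.627
Σt over all 5·8 pixels = 22871/340 ≈ 67.2676471
V = pitch²·Σt = 0.67²·22871/340 = 30.196

t(0,3)=2.627 V=30.196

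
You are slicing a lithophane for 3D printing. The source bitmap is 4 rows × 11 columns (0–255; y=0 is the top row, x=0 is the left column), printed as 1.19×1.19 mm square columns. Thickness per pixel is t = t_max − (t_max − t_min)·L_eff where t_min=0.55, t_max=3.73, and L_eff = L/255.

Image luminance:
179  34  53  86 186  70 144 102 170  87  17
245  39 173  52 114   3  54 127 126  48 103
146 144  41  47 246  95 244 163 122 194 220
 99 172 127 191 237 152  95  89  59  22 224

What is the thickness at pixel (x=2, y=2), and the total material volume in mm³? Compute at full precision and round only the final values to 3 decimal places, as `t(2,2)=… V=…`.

span = t_max - t_min = 3.73 - 0.55 = 3.180
L(2,2) = 41, L_eff = 41/255 = 0.160784
t(2,2) = 3.73 - 3.180·0.160784 = 3.219
Σt over all 4·11 pixels = 414437/4250 ≈ 97.5145882
V = pitch²·Σt = 1.19²·414437/4250 = 138.090

t(2,2)=3.219 V=138.090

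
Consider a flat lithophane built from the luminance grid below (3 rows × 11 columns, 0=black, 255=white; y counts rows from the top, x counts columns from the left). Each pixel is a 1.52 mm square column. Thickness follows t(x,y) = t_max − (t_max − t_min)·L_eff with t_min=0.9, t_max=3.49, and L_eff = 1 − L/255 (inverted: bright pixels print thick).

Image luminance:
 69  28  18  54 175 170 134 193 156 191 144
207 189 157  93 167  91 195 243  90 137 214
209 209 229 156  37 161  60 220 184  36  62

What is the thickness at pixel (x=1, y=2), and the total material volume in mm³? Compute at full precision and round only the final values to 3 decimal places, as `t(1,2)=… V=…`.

span = t_max - t_min = 3.49 - 0.9 = 2.590
L(1,2) = 209, L_eff = 1 - 209/255 = 0.180392 (inverted)
t(1,2) = 3.49 - 2.590·0.180392 = 3.023
Σt over all 3·11 pixels = 492238/6375 ≈ 77.2138039
V = pitch²·Σt = 1.52²·492238/6375 = 178.395

t(1,2)=3.023 V=178.395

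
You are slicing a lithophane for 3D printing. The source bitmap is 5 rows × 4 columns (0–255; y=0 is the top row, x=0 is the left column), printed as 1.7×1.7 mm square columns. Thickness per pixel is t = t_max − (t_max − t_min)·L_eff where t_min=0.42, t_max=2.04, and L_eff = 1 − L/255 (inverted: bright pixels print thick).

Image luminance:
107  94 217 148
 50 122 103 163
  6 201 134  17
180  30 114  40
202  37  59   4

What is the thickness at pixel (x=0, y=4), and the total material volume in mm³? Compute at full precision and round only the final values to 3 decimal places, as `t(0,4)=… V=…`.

t(0,4)=1.703 V=61.510

span = t_max - t_min = 2.04 - 0.42 = 1.620
L(0,4) = 202, L_eff = 1 - 202/255 = 0.207843 (inverted)
t(0,4) = 2.04 - 1.620·0.207843 = 1.703
Σt over all 5·4 pixels = 45228/2125 ≈ 21.2837647
V = pitch²·Σt = 1.7²·45228/2125 = 61.510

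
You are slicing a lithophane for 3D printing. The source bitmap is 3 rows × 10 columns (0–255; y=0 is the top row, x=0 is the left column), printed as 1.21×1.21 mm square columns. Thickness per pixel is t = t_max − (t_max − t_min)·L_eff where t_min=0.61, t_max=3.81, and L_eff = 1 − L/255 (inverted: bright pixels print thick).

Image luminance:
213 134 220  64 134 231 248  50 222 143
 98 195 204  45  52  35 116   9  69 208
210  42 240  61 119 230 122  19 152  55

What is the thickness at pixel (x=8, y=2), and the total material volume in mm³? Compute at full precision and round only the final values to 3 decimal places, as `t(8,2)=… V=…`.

t(8,2)=2.517 V=99.183

span = t_max - t_min = 3.81 - 0.61 = 3.200
L(8,2) = 152, L_eff = 1 - 152/255 = 0.403922 (inverted)
t(8,2) = 3.81 - 3.200·0.403922 = 2.517
Σt over all 3·10 pixels = 34549/510 ≈ 67.7431373
V = pitch²·Σt = 1.21²·34549/510 = 99.183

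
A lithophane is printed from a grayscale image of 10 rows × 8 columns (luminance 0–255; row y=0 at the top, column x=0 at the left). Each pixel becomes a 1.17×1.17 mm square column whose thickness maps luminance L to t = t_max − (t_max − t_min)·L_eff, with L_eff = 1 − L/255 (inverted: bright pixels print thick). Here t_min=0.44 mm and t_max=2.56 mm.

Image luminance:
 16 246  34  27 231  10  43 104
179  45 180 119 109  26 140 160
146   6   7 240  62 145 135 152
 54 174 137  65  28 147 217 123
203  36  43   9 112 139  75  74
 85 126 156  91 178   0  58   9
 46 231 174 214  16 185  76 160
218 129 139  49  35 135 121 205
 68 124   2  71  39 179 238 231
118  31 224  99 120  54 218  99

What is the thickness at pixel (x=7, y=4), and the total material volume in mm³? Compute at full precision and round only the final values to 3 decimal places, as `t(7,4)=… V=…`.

span = t_max - t_min = 2.56 - 0.44 = 2.120
L(7,4) = 74, L_eff = 1 - 74/255 = 0.709804 (inverted)
t(7,4) = 2.56 - 2.120·0.709804 = 1.055
Σt over all 10·8 pixels = 232899/2125 ≈ 109.5995294
V = pitch²·Σt = 1.17²·232899/2125 = 150.031

t(7,4)=1.055 V=150.031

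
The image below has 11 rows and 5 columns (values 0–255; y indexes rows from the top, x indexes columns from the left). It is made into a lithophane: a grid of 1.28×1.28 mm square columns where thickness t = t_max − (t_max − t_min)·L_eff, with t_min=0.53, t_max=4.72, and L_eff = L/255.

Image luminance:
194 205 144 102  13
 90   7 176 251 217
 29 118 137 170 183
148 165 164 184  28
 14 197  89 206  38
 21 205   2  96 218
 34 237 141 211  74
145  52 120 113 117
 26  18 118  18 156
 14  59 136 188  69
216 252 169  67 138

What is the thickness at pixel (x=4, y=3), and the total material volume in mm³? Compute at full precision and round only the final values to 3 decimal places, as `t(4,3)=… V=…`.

span = t_max - t_min = 4.72 - 0.53 = 4.190
L(4,3) = 28, L_eff = 28/255 = 0.109804
t(4,3) = 4.72 - 4.190·0.109804 = 4.260
Σt over all 11·5 pixels = 1270973/8500 ≈ 149.5262353
V = pitch²·Σt = 1.28²·1270973/8500 = 244.984

t(4,3)=4.260 V=244.984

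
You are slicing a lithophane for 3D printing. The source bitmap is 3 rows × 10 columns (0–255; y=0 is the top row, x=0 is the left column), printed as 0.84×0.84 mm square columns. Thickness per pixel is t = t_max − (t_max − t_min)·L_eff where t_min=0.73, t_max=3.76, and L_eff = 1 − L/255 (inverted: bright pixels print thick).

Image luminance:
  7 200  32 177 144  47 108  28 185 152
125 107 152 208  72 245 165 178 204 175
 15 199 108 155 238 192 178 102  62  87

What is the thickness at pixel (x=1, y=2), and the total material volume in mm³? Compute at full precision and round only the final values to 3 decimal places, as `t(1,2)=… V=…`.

span = t_max - t_min = 3.76 - 0.73 = 3.030
L(1,2) = 199, L_eff = 1 - 199/255 = 0.219608 (inverted)
t(1,2) = 3.76 - 3.030·0.219608 = 3.095
Σt over all 3·10 pixels = 594897/8500 ≈ 69.9878824
V = pitch²·Σt = 0.84²·594897/8500 = 49.383

t(1,2)=3.095 V=49.383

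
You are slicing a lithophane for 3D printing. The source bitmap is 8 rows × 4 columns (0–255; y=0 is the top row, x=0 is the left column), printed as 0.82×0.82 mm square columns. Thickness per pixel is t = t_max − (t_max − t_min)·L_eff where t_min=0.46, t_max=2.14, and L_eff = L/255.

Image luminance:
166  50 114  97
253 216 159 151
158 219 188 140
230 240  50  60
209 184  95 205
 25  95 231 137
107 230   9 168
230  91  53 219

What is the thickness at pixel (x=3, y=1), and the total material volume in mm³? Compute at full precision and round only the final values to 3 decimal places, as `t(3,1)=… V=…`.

t(3,1)=1.145 V=24.875

span = t_max - t_min = 2.14 - 0.46 = 1.680
L(3,1) = 151, L_eff = 151/255 = 0.592157
t(3,1) = 2.14 - 1.680·0.592157 = 1.145
Σt over all 8·4 pixels = 78614/2125 ≈ 36.9948235
V = pitch²·Σt = 0.82²·78614/2125 = 24.875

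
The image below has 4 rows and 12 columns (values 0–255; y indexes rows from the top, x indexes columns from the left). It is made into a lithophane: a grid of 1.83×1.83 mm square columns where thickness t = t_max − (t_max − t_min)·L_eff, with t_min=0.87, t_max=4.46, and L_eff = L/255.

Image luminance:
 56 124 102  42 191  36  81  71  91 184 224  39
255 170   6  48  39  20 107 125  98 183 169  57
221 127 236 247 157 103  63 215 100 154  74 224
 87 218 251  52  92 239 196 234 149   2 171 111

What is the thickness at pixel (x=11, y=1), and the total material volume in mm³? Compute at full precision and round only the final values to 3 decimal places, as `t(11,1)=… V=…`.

span = t_max - t_min = 4.46 - 0.87 = 3.590
L(11,1) = 57, L_eff = 57/255 = 0.223529
t(11,1) = 4.46 - 3.590·0.223529 = 3.658
Σt over all 4·12 pixels = 3218521/25500 ≈ 126.2165098
V = pitch²·Σt = 1.83²·3218521/25500 = 422.686

t(11,1)=3.658 V=422.686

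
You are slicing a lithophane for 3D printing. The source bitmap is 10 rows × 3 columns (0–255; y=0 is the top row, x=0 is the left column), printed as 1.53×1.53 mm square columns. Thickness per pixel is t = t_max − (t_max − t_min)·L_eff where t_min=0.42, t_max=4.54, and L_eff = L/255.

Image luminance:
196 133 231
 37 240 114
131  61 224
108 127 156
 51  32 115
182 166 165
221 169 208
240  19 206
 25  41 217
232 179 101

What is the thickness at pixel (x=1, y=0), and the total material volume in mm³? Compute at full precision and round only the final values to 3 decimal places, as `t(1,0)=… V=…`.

span = t_max - t_min = 4.54 - 0.42 = 4.120
L(1,0) = 133, L_eff = 133/255 = 0.521569
t(1,0) = 4.54 - 4.120·0.521569 = 2.391
Σt over all 10·3 pixels = 422594/6375 ≈ 66.2892549
V = pitch²·Σt = 1.53²·422594/6375 = 155.177

t(1,0)=2.391 V=155.177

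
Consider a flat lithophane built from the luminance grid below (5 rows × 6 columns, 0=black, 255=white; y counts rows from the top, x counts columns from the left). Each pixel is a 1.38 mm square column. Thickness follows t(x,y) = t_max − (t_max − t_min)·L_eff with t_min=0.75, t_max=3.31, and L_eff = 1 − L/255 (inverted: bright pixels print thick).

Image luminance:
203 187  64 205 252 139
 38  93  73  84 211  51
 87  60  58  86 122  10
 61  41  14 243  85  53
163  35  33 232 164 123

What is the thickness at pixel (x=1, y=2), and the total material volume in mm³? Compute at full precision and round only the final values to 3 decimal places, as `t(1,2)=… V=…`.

span = t_max - t_min = 3.31 - 0.75 = 2.560
L(1,2) = 60, L_eff = 1 - 60/255 = 0.764706 (inverted)
t(1,2) = 3.31 - 2.560·0.764706 = 1.352
Σt over all 5·6 pixels = 47029/850 ≈ 55.3282353
V = pitch²·Σt = 1.38²·47029/850 = 105.367

t(1,2)=1.352 V=105.367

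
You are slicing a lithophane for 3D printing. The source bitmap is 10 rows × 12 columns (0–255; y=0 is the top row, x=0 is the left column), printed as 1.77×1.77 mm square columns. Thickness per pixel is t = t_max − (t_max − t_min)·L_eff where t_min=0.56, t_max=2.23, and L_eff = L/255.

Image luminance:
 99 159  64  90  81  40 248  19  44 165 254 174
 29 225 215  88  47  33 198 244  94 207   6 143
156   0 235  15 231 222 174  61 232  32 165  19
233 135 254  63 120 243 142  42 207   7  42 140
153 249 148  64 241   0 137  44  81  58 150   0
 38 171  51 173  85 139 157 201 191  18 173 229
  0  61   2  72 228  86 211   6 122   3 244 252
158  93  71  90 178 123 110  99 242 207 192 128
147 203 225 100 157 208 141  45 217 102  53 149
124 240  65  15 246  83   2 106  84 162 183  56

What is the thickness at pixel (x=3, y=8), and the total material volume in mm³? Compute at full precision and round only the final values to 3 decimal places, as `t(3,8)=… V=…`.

span = t_max - t_min = 2.23 - 0.56 = 1.670
L(3,8) = 100, L_eff = 100/255 = 0.392157
t(3,8) = 2.23 - 1.670·0.392157 = 1.575
Σt over all 10·12 pixels = 2144537/12750 ≈ 168.1989804
V = pitch²·Σt = 1.77²·2144537/12750 = 526.951

t(3,8)=1.575 V=526.951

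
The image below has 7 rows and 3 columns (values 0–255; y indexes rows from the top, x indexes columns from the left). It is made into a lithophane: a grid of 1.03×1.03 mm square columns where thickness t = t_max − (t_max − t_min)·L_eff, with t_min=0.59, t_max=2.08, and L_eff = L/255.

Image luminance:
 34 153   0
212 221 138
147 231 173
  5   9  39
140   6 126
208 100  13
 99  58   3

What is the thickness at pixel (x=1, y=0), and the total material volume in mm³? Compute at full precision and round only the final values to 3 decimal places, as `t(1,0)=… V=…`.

t(1,0)=1.186 V=33.229

span = t_max - t_min = 2.08 - 0.59 = 1.490
L(1,0) = 153, L_eff = 153/255 = 0.600000
t(1,0) = 2.08 - 1.490·0.600000 = 1.186
Σt over all 7·3 pixels = 53247/1700 ≈ 31.3217647
V = pitch²·Σt = 1.03²·53247/1700 = 33.229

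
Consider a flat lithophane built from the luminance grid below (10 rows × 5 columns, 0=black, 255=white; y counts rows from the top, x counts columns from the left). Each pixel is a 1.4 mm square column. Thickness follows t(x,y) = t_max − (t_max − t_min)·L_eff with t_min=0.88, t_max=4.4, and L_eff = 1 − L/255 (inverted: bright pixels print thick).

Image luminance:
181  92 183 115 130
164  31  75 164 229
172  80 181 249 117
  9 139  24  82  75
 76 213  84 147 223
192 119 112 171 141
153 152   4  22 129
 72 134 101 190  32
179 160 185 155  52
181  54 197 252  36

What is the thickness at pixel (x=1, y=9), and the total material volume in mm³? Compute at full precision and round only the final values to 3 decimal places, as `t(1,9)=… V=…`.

span = t_max - t_min = 4.4 - 0.88 = 3.520
L(1,9) = 54, L_eff = 1 - 54/255 = 0.788235 (inverted)
t(1,9) = 4.4 - 3.520·0.788235 = 1.625
Σt over all 10·5 pixels = 168916/1275 ≈ 132.4831373
V = pitch²·Σt = 1.4²·168916/1275 = 259.667

t(1,9)=1.625 V=259.667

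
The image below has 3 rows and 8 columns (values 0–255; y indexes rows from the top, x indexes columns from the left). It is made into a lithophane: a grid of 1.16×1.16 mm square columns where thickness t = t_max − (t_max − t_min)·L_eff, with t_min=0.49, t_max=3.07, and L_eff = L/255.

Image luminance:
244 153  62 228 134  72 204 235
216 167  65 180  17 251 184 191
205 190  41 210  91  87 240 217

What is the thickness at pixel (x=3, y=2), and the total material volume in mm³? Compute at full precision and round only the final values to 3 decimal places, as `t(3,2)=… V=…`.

span = t_max - t_min = 3.07 - 0.49 = 2.580
L(3,2) = 210, L_eff = 210/255 = 0.823529
t(3,2) = 3.07 - 2.580·0.823529 = 0.945
Σt over all 3·8 pixels = 73064/2125 ≈ 34.3830588
V = pitch²·Σt = 1.16²·73064/2125 = 46.266

t(3,2)=0.945 V=46.266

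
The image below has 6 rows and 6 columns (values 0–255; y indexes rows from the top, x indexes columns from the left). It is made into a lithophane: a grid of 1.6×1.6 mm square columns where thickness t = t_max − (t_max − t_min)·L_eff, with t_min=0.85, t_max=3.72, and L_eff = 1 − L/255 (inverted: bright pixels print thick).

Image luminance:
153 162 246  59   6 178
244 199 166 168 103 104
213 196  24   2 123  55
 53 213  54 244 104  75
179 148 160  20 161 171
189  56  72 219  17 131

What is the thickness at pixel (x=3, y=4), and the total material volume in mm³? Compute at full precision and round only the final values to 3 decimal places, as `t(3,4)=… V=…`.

t(3,4)=1.075 V=212.804

span = t_max - t_min = 3.72 - 0.85 = 2.870
L(3,4) = 20, L_eff = 1 - 20/255 = 0.921569 (inverted)
t(3,4) = 3.72 - 2.870·0.921569 = 1.075
Σt over all 6·6 pixels = 2119729/25500 ≈ 83.1266275
V = pitch²·Σt = 1.6²·2119729/25500 = 212.804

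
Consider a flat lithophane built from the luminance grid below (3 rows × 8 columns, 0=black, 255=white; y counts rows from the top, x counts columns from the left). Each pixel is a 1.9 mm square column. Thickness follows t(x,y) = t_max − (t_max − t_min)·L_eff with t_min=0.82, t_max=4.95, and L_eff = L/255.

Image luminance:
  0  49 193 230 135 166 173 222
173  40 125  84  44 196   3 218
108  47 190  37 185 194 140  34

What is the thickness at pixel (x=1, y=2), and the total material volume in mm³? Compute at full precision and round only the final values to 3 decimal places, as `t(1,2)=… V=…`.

t(1,2)=4.189 V=254.283

span = t_max - t_min = 4.95 - 0.82 = 4.130
L(1,2) = 47, L_eff = 47/255 = 0.184314
t(1,2) = 4.95 - 4.130·0.184314 = 4.189
Σt over all 3·8 pixels = 898091/12750 ≈ 70.4385098
V = pitch²·Σt = 1.9²·898091/12750 = 254.283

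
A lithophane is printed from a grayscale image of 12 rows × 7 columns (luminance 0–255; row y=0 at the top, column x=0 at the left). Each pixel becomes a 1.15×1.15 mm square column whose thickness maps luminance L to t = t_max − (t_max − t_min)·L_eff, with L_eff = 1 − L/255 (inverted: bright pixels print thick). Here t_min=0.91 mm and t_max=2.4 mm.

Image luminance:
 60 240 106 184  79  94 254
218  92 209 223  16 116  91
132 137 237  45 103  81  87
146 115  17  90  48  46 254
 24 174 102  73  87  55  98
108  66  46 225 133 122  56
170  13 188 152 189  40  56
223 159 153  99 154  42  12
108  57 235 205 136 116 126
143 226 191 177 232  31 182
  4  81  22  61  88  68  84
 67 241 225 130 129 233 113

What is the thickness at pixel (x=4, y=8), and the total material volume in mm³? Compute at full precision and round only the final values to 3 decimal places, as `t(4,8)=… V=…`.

t(4,8)=1.705 V=180.299

span = t_max - t_min = 2.4 - 0.91 = 1.490
L(4,8) = 136, L_eff = 1 - 136/255 = 0.466667 (inverted)
t(4,8) = 2.4 - 1.490·0.466667 = 1.705
Σt over all 12·7 pixels = 347647/2550 ≈ 136.3321569
V = pitch²·Σt = 1.15²·347647/2550 = 180.299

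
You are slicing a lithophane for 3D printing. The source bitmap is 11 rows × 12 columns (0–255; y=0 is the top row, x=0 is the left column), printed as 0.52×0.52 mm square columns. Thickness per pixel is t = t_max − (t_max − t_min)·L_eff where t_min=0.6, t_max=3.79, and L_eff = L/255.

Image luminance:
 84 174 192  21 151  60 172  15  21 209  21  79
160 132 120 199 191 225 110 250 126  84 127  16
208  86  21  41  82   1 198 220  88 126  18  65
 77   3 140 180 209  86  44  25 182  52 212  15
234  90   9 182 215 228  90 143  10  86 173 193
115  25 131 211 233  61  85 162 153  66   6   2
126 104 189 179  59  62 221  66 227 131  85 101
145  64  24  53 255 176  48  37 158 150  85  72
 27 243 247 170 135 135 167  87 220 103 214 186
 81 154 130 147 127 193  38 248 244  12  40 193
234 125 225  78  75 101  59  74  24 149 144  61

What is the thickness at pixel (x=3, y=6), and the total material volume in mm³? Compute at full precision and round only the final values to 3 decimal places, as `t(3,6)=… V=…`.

span = t_max - t_min = 3.79 - 0.6 = 3.190
L(3,6) = 179, L_eff = 179/255 = 0.701961
t(3,6) = 3.79 - 3.190·0.701961 = 1.551
Σt over all 11·12 pixels = 1919027/6375 ≈ 301.0238431
V = pitch²·Σt = 0.52²·1919027/6375 = 81.397

t(3,6)=1.551 V=81.397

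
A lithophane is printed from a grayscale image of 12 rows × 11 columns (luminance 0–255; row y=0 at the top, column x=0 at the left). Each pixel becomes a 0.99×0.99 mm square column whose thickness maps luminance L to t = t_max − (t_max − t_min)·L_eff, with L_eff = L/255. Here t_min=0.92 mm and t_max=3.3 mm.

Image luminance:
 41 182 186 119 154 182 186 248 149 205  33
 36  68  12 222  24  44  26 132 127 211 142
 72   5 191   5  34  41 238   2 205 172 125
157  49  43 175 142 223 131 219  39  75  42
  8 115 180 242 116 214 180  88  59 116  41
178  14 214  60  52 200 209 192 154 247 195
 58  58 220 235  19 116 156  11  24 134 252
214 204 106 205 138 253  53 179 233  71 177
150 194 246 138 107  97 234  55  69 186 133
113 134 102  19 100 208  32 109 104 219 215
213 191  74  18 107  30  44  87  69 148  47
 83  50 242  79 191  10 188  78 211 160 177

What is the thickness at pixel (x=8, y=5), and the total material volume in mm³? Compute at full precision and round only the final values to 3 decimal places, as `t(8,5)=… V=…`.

t(8,5)=1.863 V=273.572

span = t_max - t_min = 3.3 - 0.92 = 2.380
L(8,5) = 154, L_eff = 154/255 = 0.603922
t(8,5) = 3.3 - 2.380·0.603922 = 1.863
Σt over all 12·11 pixels = 41869/150 ≈ 279.1266667
V = pitch²·Σt = 0.99²·41869/150 = 273.572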